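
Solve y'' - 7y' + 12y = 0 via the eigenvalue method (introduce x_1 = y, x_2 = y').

Let x_1 = y, x_2 = y'. Then x_1' = x_2 and x_2' = -12x_1 + 7x_2.
A = [[0,1],[-12,7]]; det(A-λI) = λ^2 - 7λ + 12.
Eigenvalues λ = 4, 3 with eigenvectors (1,4), (1,3).

y(t) = C_1e^(4t) + C_2e^(3t)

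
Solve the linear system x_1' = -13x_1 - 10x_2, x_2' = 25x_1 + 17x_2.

Coefficient matrix A = [[-13, -10], [25, 17]].
Characteristic polynomial det(A - λI) = λ^2 - 4λ + 29 = 0.
Eigenvalues λ = 2 ± 5i (complex conjugate pair).
For λ=2+5i: an eigenvector is (-1,1) - i(1,-2) = (-1 - i, 1 + 2i).
A real fundamental pair from Re and Im of e^((2+5i)t)v: X_1 = e^(2t)(cos(5t)·(-1,1) + sin(5t)·(1,-2)), X_2 = e^(2t)(sin(5t)·(-1,1) - cos(5t)·(1,-2)).
General solution: C_1X_1 + C_2X_2.

x_1(t) = C_1e^(2t)sin(5t) - C_1e^(2t)cos(5t) - C_2e^(2t)sin(5t) - C_2e^(2t)cos(5t), x_2(t) = -2C_1e^(2t)sin(5t) + C_1e^(2t)cos(5t) + C_2e^(2t)sin(5t) + 2C_2e^(2t)cos(5t)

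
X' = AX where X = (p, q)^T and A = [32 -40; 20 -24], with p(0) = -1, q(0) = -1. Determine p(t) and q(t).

p(t) = 3e^(4t)sin(4t) - e^(4t)cos(4t), q(t) = 2e^(4t)sin(4t) - e^(4t)cos(4t)

Coefficient matrix A = [[32, -40], [20, -24]].
Characteristic polynomial det(A - λI) = λ^2 - 8λ + 32 = 0.
Eigenvalues λ = 4 ± 4i (complex conjugate pair).
For λ=4+4i: an eigenvector is (-3,-2) - i(-1,-1) = (-3 + i, -2 + i).
A real fundamental pair from Re and Im of e^((4+4i)t)v: X_1 = e^(4t)(cos(4t)·(-3,-2) + sin(4t)·(-1,-1)), X_2 = e^(4t)(sin(4t)·(-3,-2) - cos(4t)·(-1,-1)).
General solution: c_1X_1 + c_2X_2.
Applying p(0)=-1, q(0)=-1 gives c_1=0, c_2=-1.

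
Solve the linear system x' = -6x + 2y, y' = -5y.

Coefficient matrix A = [[-6, 2], [0, -5]].
Characteristic polynomial det(A - λI) = λ^2 + 11λ + 30 = 0.
Eigenvalues λ = -6, -5.
For λ=-6: (A-λI) row 1 is [0, 2], so an eigenvector is (1, 0).
For λ=-5: (A-λI) row 1 is [-1, 2], so an eigenvector is (2, 1).
General solution: K_1e^(-6t)(1,0) + K_2e^(-5t)(2,1).

x(t) = K_1e^(-6t) + 2K_2e^(-5t), y(t) = K_2e^(-5t)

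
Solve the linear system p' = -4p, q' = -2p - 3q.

p(t) = C_2e^(-4t), q(t) = C_1e^(-3t) + 2C_2e^(-4t)

Coefficient matrix A = [[-4, 0], [-2, -3]].
Characteristic polynomial det(A - λI) = λ^2 + 7λ + 12 = 0.
Eigenvalues λ = -3, -4.
For λ=-3: (A-λI) row 1 is [-1, 0], so an eigenvector is (0, 1).
For λ=-4: (A-λI) row 2 is [-2, 1], so an eigenvector is (1, 2).
General solution: C_1e^(-3t)(0,1) + C_2e^(-4t)(1,2).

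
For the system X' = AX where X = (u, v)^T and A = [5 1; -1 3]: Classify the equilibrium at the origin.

A = [[5,1],[-1,3]]; det(A-λI) = λ^2 - 8λ + 16.
repeated λ = 4 with a single eigenvector.

unstable improper node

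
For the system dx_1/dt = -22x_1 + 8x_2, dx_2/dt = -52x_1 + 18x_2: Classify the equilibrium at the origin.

A = [[-22,8],[-52,18]]; det(A-λI) = λ^2 + 4λ + 20.
λ = -2 ± 4i: negative real part.

stable spiral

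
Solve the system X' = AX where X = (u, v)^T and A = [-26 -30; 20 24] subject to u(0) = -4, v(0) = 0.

u(t) = 8e^(4t) - 12e^(-6t), v(t) = -8e^(4t) + 8e^(-6t)

Coefficient matrix A = [[-26, -30], [20, 24]].
Characteristic polynomial det(A - λI) = λ^2 + 2λ - 24 = 0.
Eigenvalues λ = -6, 4.
For λ=-6: (A-λI) row 1 is [-20, -30], so an eigenvector is (-3, 2).
For λ=4: (A-λI) row 1 is [-30, -30], so an eigenvector is (-1, 1).
General solution: C_1e^(-6t)(-3,2) + C_2e^(4t)(-1,1).
Applying u(0)=-4, v(0)=0 gives C_1=4, C_2=-8.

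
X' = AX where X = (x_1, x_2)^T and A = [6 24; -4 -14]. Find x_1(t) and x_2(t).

x_1(t) = 2K_1e^(-6t) - 3K_2e^(-2t), x_2(t) = -K_1e^(-6t) + K_2e^(-2t)

Coefficient matrix A = [[6, 24], [-4, -14]].
Characteristic polynomial det(A - λI) = λ^2 + 8λ + 12 = 0.
Eigenvalues λ = -6, -2.
For λ=-6: (A-λI) row 1 is [12, 24], so an eigenvector is (2, -1).
For λ=-2: (A-λI) row 1 is [8, 24], so an eigenvector is (-3, 1).
General solution: K_1e^(-6t)(2,-1) + K_2e^(-2t)(-3,1).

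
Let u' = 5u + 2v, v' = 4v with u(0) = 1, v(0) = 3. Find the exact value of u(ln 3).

1215

A = [[5,2],[0,4]]; eigenvalues λ = 5, 4.
Eigenvectors: (1,0) for λ=5, (-2,1) for λ=4.
From the initial condition, c_1 = 7, c_2 = 3.
u(ln 3) = (7)(3^5)(1) + (3)(3^4)(-2) = 1215.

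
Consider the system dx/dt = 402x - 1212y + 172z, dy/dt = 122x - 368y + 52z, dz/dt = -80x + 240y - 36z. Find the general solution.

Coefficient matrix A = [[402, -1212, 172], [122, -368, 52], [-80, 240, -36]].
det(A - λI) = 0 gives eigenvalues λ = -4, 4, -2.
For λ=-4: eigenvector (-26,-8,5).
For λ=4: eigenvector (-10,-3,2).
For λ=-2: eigenvector (3,1,0).
General solution: K_1e^(-4t)(-26,-8,5) + K_2e^(4t)(-10,-3,2) + K_3e^(-2t)(3,1,0).

x(t) = -26K_1e^(-4t) - 10K_2e^(4t) + 3K_3e^(-2t), y(t) = -8K_1e^(-4t) - 3K_2e^(4t) + K_3e^(-2t), z(t) = 5K_1e^(-4t) + 2K_2e^(4t)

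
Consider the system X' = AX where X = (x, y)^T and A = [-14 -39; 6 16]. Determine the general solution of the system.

x(t) = 3C_1e^(t)sin(3t) + 2C_1e^(t)cos(3t) + 2C_2e^(t)sin(3t) - 3C_2e^(t)cos(3t), y(t) = -C_1e^(t)sin(3t) - C_1e^(t)cos(3t) - C_2e^(t)sin(3t) + C_2e^(t)cos(3t)

Coefficient matrix A = [[-14, -39], [6, 16]].
Characteristic polynomial det(A - λI) = λ^2 - 2λ + 10 = 0.
Eigenvalues λ = 1 ± 3i (complex conjugate pair).
For λ=1+3i: an eigenvector is (2,-1) - i(3,-1) = (2 - 3i, -1 + i).
A real fundamental pair from Re and Im of e^((1+3i)t)v: X_1 = e^(t)(cos(3t)·(2,-1) + sin(3t)·(3,-1)), X_2 = e^(t)(sin(3t)·(2,-1) - cos(3t)·(3,-1)).
General solution: C_1X_1 + C_2X_2.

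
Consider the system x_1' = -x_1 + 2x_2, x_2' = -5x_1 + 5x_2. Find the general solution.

Coefficient matrix A = [[-1, 2], [-5, 5]].
Characteristic polynomial det(A - λI) = λ^2 - 4λ + 5 = 0.
Eigenvalues λ = 2 ± i (complex conjugate pair).
For λ=2+i: an eigenvector is (-1,-1) - i(1,2) = (-1 - i, -1 - 2i).
A real fundamental pair from Re and Im of e^((2+i)t)v: X_1 = e^(2t)(cos(t)·(-1,-1) + sin(t)·(1,2)), X_2 = e^(2t)(sin(t)·(-1,-1) - cos(t)·(1,2)).
General solution: c_1X_1 + c_2X_2.

x_1(t) = c_1e^(2t)sin(t) - c_1e^(2t)cos(t) - c_2e^(2t)sin(t) - c_2e^(2t)cos(t), x_2(t) = 2c_1e^(2t)sin(t) - c_1e^(2t)cos(t) - c_2e^(2t)sin(t) - 2c_2e^(2t)cos(t)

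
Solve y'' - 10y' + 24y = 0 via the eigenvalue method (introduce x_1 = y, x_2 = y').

y(t) = K_1e^(6t) + K_2e^(4t)

Let x_1 = y, x_2 = y'. Then x_1' = x_2 and x_2' = -24x_1 + 10x_2.
A = [[0,1],[-24,10]]; det(A-λI) = λ^2 - 10λ + 24.
Eigenvalues λ = 6, 4 with eigenvectors (1,6), (1,4).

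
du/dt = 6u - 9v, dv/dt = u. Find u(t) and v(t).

Coefficient matrix A = [[6, -9], [1, 0]].
Characteristic polynomial det(A - λI) = λ^2 - 6λ + 9 = 0.
Single eigenvalue λ = 3 with algebraic multiplicity 2.
Eigenvector v = (-3,-1); generalized eigenvector w with (A-λI)w=v is (-1,0).
General solution: e^(3t)[c_1·v + c_2·(t·v + w)].

u(t) = -3c_1e^(3t) - 3c_2te^(3t) - c_2e^(3t), v(t) = -c_1e^(3t) - c_2te^(3t)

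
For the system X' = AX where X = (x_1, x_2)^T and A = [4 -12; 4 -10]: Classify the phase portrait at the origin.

A = [[4,-12],[4,-10]]; det(A-λI) = λ^2 + 6λ + 8.
λ = -2, -4: both negative.

stable node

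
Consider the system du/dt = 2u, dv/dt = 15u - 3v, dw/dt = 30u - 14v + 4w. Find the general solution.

u(t) = K_2e^(2t), v(t) = K_1e^(-3t) + 3K_2e^(2t), w(t) = 2K_1e^(-3t) + 6K_2e^(2t) + K_3e^(4t)

Coefficient matrix A = [[2, 0, 0], [15, -3, 0], [30, -14, 4]].
det(A - λI) = 0 gives eigenvalues λ = -3, 2, 4.
For λ=-3: eigenvector (0,1,2).
For λ=2: eigenvector (1,3,6).
For λ=4: eigenvector (0,0,1).
General solution: K_1e^(-3t)(0,1,2) + K_2e^(2t)(1,3,6) + K_3e^(4t)(0,0,1).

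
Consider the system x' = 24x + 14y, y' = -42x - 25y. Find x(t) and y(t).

x(t) = K_1e^(-4t) + 2K_2e^(3t), y(t) = -2K_1e^(-4t) - 3K_2e^(3t)

Coefficient matrix A = [[24, 14], [-42, -25]].
Characteristic polynomial det(A - λI) = λ^2 + λ - 12 = 0.
Eigenvalues λ = -4, 3.
For λ=-4: (A-λI) row 1 is [28, 14], so an eigenvector is (1, -2).
For λ=3: (A-λI) row 1 is [21, 14], so an eigenvector is (2, -3).
General solution: K_1e^(-4t)(1,-2) + K_2e^(3t)(2,-3).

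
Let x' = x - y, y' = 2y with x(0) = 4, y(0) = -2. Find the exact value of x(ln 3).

24

A = [[1,-1],[0,2]]; eigenvalues λ = 2, 1.
Eigenvectors: (1,-1) for λ=2, (-1,0) for λ=1.
From the initial condition, c_1 = 2, c_2 = -2.
x(ln 3) = (2)(3^2)(1) + (-2)(3^1)(-1) = 24.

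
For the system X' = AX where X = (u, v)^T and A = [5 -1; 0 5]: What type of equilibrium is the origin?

unstable improper node

A = [[5,-1],[0,5]]; det(A-λI) = λ^2 - 10λ + 25.
repeated λ = 5 with a single eigenvector.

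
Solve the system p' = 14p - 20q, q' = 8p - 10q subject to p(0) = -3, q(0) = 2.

p(t) = -19e^(2t)sin(4t) - 3e^(2t)cos(4t), q(t) = -12e^(2t)sin(4t) + 2e^(2t)cos(4t)

Coefficient matrix A = [[14, -20], [8, -10]].
Characteristic polynomial det(A - λI) = λ^2 - 4λ + 20 = 0.
Eigenvalues λ = 2 ± 4i (complex conjugate pair).
For λ=2+4i: an eigenvector is (1,1) - i(-2,-1) = (1 + 2i, 1 + i).
A real fundamental pair from Re and Im of e^((2+4i)t)v: X_1 = e^(2t)(cos(4t)·(1,1) + sin(4t)·(-2,-1)), X_2 = e^(2t)(sin(4t)·(1,1) - cos(4t)·(-2,-1)).
General solution: c_1X_1 + c_2X_2.
Applying p(0)=-3, q(0)=2 gives c_1=7, c_2=-5.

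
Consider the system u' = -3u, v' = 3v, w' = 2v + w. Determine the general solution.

Coefficient matrix A = [[-3, 0, 0], [0, 3, 0], [0, 2, 1]].
det(A - λI) = 0 gives eigenvalues λ = -3, 1, 3.
For λ=-3: eigenvector (1,0,0).
For λ=1: eigenvector (0,0,-1).
For λ=3: eigenvector (0,1,1).
General solution: C_1e^(-3t)(1,0,0) + C_2e^(t)(0,0,-1) + C_3e^(3t)(0,1,1).

u(t) = C_1e^(-3t), v(t) = C_3e^(3t), w(t) = -C_2e^(t) + C_3e^(3t)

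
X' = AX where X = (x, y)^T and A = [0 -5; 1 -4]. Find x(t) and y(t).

Coefficient matrix A = [[0, -5], [1, -4]].
Characteristic polynomial det(A - λI) = λ^2 + 4λ + 5 = 0.
Eigenvalues λ = -2 ± i (complex conjugate pair).
For λ=-2+i: an eigenvector is (-1,0) - i(-2,-1) = (-1 + 2i, 0 + i).
A real fundamental pair from Re and Im of e^((-2+i)t)v: X_1 = e^(-2t)(cos(t)·(-1,0) + sin(t)·(-2,-1)), X_2 = e^(-2t)(sin(t)·(-1,0) - cos(t)·(-2,-1)).
General solution: K_1X_1 + K_2X_2.

x(t) = -2K_1e^(-2t)sin(t) - K_1e^(-2t)cos(t) - K_2e^(-2t)sin(t) + 2K_2e^(-2t)cos(t), y(t) = -K_1e^(-2t)sin(t) + K_2e^(-2t)cos(t)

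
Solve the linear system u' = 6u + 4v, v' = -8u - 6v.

u(t) = -C_1e^(2t) + C_2e^(-2t), v(t) = C_1e^(2t) - 2C_2e^(-2t)

Coefficient matrix A = [[6, 4], [-8, -6]].
Characteristic polynomial det(A - λI) = λ^2 - 4 = 0.
Eigenvalues λ = 2, -2.
For λ=2: (A-λI) row 1 is [4, 4], so an eigenvector is (-1, 1).
For λ=-2: (A-λI) row 1 is [8, 4], so an eigenvector is (1, -2).
General solution: C_1e^(2t)(-1,1) + C_2e^(-2t)(1,-2).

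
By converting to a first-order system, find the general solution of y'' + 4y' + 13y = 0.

y(t) = c_1e^(-2t)cos(3t) + c_2e^(-2t)sin(3t)

Let x_1 = y, x_2 = y'. Then x_1' = x_2 and x_2' = -13x_1 - 4x_2.
A = [[0,1],[-13,-4]]; det(A-λI) = λ^2 + 4λ + 13.
Eigenvalues λ = -2 ± 3i.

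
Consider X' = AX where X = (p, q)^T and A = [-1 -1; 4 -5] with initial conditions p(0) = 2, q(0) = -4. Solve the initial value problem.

Coefficient matrix A = [[-1, -1], [4, -5]].
Characteristic polynomial det(A - λI) = λ^2 + 6λ + 9 = 0.
Single eigenvalue λ = -3 with algebraic multiplicity 2.
Eigenvector v = (1,2); generalized eigenvector w with (A-λI)w=v is (1,1).
General solution: e^(-3t)[C_1·v + C_2·(t·v + w)].
Applying p(0)=2, q(0)=-4 gives C_1=-6, C_2=8.

p(t) = 8te^(-3t) + 2e^(-3t), q(t) = 16te^(-3t) - 4e^(-3t)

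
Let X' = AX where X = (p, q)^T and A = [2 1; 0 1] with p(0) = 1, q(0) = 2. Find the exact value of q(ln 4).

8

A = [[2,1],[0,1]]; eigenvalues λ = 2, 1.
Eigenvectors: (-1,0) for λ=2, (-1,1) for λ=1.
From the initial condition, c_1 = -3, c_2 = 2.
q(ln 4) = (-3)(4^2)(0) + (2)(4^1)(1) = 8.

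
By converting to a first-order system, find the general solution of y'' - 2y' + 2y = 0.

Let x_1 = y, x_2 = y'. Then x_1' = x_2 and x_2' = -2x_1 + 2x_2.
A = [[0,1],[-2,2]]; det(A-λI) = λ^2 - 2λ + 2.
Eigenvalues λ = 1 ± i.

y(t) = C_1e^(t)cos(t) + C_2e^(t)sin(t)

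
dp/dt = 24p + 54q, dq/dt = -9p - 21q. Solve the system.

Coefficient matrix A = [[24, 54], [-9, -21]].
Characteristic polynomial det(A - λI) = λ^2 - 3λ - 18 = 0.
Eigenvalues λ = -3, 6.
For λ=-3: (A-λI) row 1 is [27, 54], so an eigenvector is (-2, 1).
For λ=6: (A-λI) row 1 is [18, 54], so an eigenvector is (3, -1).
General solution: c_1e^(-3t)(-2,1) + c_2e^(6t)(3,-1).

p(t) = -2c_1e^(-3t) + 3c_2e^(6t), q(t) = c_1e^(-3t) - c_2e^(6t)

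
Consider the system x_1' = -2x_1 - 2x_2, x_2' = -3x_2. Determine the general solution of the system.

Coefficient matrix A = [[-2, -2], [0, -3]].
Characteristic polynomial det(A - λI) = λ^2 + 5λ + 6 = 0.
Eigenvalues λ = -2, -3.
For λ=-2: (A-λI) row 1 is [0, -2], so an eigenvector is (-1, 0).
For λ=-3: (A-λI) row 1 is [1, -2], so an eigenvector is (2, 1).
General solution: C_1e^(-2t)(-1,0) + C_2e^(-3t)(2,1).

x_1(t) = -C_1e^(-2t) + 2C_2e^(-3t), x_2(t) = C_2e^(-3t)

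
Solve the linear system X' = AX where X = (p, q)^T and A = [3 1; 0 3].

Coefficient matrix A = [[3, 1], [0, 3]].
Characteristic polynomial det(A - λI) = λ^2 - 6λ + 9 = 0.
Single eigenvalue λ = 3 with algebraic multiplicity 2.
Eigenvector v = (1,0); generalized eigenvector w with (A-λI)w=v is (-1,1).
General solution: e^(3t)[C_1·v + C_2·(t·v + w)].

p(t) = C_1e^(3t) + C_2te^(3t) - C_2e^(3t), q(t) = C_2e^(3t)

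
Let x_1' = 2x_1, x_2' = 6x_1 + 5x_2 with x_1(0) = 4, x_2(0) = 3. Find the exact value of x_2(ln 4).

11136

A = [[2,0],[6,5]]; eigenvalues λ = 5, 2.
Eigenvectors: (0,-1) for λ=5, (-1,2) for λ=2.
From the initial condition, c_1 = -11, c_2 = -4.
x_2(ln 4) = (-11)(4^5)(-1) + (-4)(4^2)(2) = 11136.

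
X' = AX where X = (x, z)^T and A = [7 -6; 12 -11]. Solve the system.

x(t) = -c_1e^(-5t) - c_2e^(t), z(t) = -2c_1e^(-5t) - c_2e^(t)

Coefficient matrix A = [[7, -6], [12, -11]].
Characteristic polynomial det(A - λI) = λ^2 + 4λ - 5 = 0.
Eigenvalues λ = -5, 1.
For λ=-5: (A-λI) row 1 is [12, -6], so an eigenvector is (-1, -2).
For λ=1: (A-λI) row 1 is [6, -6], so an eigenvector is (-1, -1).
General solution: c_1e^(-5t)(-1,-2) + c_2e^(t)(-1,-1).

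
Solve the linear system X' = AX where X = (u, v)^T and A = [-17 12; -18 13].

u(t) = -2C_1e^(t) + C_2e^(-5t), v(t) = -3C_1e^(t) + C_2e^(-5t)

Coefficient matrix A = [[-17, 12], [-18, 13]].
Characteristic polynomial det(A - λI) = λ^2 + 4λ - 5 = 0.
Eigenvalues λ = 1, -5.
For λ=1: (A-λI) row 1 is [-18, 12], so an eigenvector is (-2, -3).
For λ=-5: (A-λI) row 1 is [-12, 12], so an eigenvector is (1, 1).
General solution: C_1e^(t)(-2,-3) + C_2e^(-5t)(1,1).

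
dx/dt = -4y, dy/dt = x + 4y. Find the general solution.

x(t) = -2c_1e^(2t) - 2c_2te^(2t) - c_2e^(2t), y(t) = c_1e^(2t) + c_2te^(2t) + c_2e^(2t)

Coefficient matrix A = [[0, -4], [1, 4]].
Characteristic polynomial det(A - λI) = λ^2 - 4λ + 4 = 0.
Single eigenvalue λ = 2 with algebraic multiplicity 2.
Eigenvector v = (-2,1); generalized eigenvector w with (A-λI)w=v is (-1,1).
General solution: e^(2t)[c_1·v + c_2·(t·v + w)].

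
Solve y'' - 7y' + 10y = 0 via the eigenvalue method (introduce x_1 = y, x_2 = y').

Let x_1 = y, x_2 = y'. Then x_1' = x_2 and x_2' = -10x_1 + 7x_2.
A = [[0,1],[-10,7]]; det(A-λI) = λ^2 - 7λ + 10.
Eigenvalues λ = 5, 2 with eigenvectors (1,5), (1,2).

y(t) = c_1e^(5t) + c_2e^(2t)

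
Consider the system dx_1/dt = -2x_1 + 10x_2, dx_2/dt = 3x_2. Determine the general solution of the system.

x_1(t) = 2K_1e^(3t) - K_2e^(-2t), x_2(t) = K_1e^(3t)

Coefficient matrix A = [[-2, 10], [0, 3]].
Characteristic polynomial det(A - λI) = λ^2 - λ - 6 = 0.
Eigenvalues λ = 3, -2.
For λ=3: (A-λI) row 1 is [-5, 10], so an eigenvector is (2, 1).
For λ=-2: (A-λI) row 1 is [0, 10], so an eigenvector is (-1, 0).
General solution: K_1e^(3t)(2,1) + K_2e^(-2t)(-1,0).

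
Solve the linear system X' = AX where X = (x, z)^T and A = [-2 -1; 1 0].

x(t) = -K_1e^(-t) - K_2te^(-t) + K_2e^(-t), z(t) = K_1e^(-t) + K_2te^(-t)

Coefficient matrix A = [[-2, -1], [1, 0]].
Characteristic polynomial det(A - λI) = λ^2 + 2λ + 1 = 0.
Single eigenvalue λ = -1 with algebraic multiplicity 2.
Eigenvector v = (-1,1); generalized eigenvector w with (A-λI)w=v is (1,0).
General solution: e^(-t)[K_1·v + K_2·(t·v + w)].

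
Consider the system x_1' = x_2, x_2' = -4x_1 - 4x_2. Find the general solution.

x_1(t) = -C_1e^(-2t) - C_2te^(-2t) - 2C_2e^(-2t), x_2(t) = 2C_1e^(-2t) + 2C_2te^(-2t) + 3C_2e^(-2t)

Coefficient matrix A = [[0, 1], [-4, -4]].
Characteristic polynomial det(A - λI) = λ^2 + 4λ + 4 = 0.
Single eigenvalue λ = -2 with algebraic multiplicity 2.
Eigenvector v = (-1,2); generalized eigenvector w with (A-λI)w=v is (-2,3).
General solution: e^(-2t)[C_1·v + C_2·(t·v + w)].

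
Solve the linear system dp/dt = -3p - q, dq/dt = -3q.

Coefficient matrix A = [[-3, -1], [0, -3]].
Characteristic polynomial det(A - λI) = λ^2 + 6λ + 9 = 0.
Single eigenvalue λ = -3 with algebraic multiplicity 2.
Eigenvector v = (-1,0); generalized eigenvector w with (A-λI)w=v is (1,1).
General solution: e^(-3t)[c_1·v + c_2·(t·v + w)].

p(t) = -c_1e^(-3t) - c_2te^(-3t) + c_2e^(-3t), q(t) = c_2e^(-3t)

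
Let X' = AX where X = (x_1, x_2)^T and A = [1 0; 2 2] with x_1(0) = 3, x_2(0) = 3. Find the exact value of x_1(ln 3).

A = [[1,0],[2,2]]; eigenvalues λ = 1, 2.
Eigenvectors: (-1,2) for λ=1, (0,1) for λ=2.
From the initial condition, c_1 = -3, c_2 = 9.
x_1(ln 3) = (-3)(3^1)(-1) + (9)(3^2)(0) = 9.

9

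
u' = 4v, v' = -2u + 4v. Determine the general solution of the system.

Coefficient matrix A = [[0, 4], [-2, 4]].
Characteristic polynomial det(A - λI) = λ^2 - 4λ + 8 = 0.
Eigenvalues λ = 2 ± 2i (complex conjugate pair).
For λ=2+2i: an eigenvector is (-1,0) - i(1,1) = (-1 - i, 0 - i).
A real fundamental pair from Re and Im of e^((2+2i)t)v: X_1 = e^(2t)(cos(2t)·(-1,0) + sin(2t)·(1,1)), X_2 = e^(2t)(sin(2t)·(-1,0) - cos(2t)·(1,1)).
General solution: C_1X_1 + C_2X_2.

u(t) = C_1e^(2t)sin(2t) - C_1e^(2t)cos(2t) - C_2e^(2t)sin(2t) - C_2e^(2t)cos(2t), v(t) = C_1e^(2t)sin(2t) - C_2e^(2t)cos(2t)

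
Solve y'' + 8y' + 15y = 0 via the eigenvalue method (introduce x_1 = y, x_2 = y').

Let x_1 = y, x_2 = y'. Then x_1' = x_2 and x_2' = -15x_1 - 8x_2.
A = [[0,1],[-15,-8]]; det(A-λI) = λ^2 + 8λ + 15.
Eigenvalues λ = -3, -5 with eigenvectors (1,-3), (1,-5).

y(t) = K_1e^(-3t) + K_2e^(-5t)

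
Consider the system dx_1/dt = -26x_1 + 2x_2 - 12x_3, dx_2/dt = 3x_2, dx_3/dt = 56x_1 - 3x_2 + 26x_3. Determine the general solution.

x_1(t) = c_1e^(-2t) - 2c_2e^(3t) - 3c_3e^(2t), x_2(t) = c_2e^(3t), x_3(t) = -2c_1e^(-2t) + 5c_2e^(3t) + 7c_3e^(2t)

Coefficient matrix A = [[-26, 2, -12], [0, 3, 0], [56, -3, 26]].
det(A - λI) = 0 gives eigenvalues λ = -2, 3, 2.
For λ=-2: eigenvector (1,0,-2).
For λ=3: eigenvector (-2,1,5).
For λ=2: eigenvector (-3,0,7).
General solution: c_1e^(-2t)(1,0,-2) + c_2e^(3t)(-2,1,5) + c_3e^(2t)(-3,0,7).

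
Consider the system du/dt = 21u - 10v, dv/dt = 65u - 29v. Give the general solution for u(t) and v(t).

u(t) = K_1e^(-4t)sin(5t) - K_1e^(-4t)cos(5t) - K_2e^(-4t)sin(5t) - K_2e^(-4t)cos(5t), v(t) = 2K_1e^(-4t)sin(5t) - 3K_1e^(-4t)cos(5t) - 3K_2e^(-4t)sin(5t) - 2K_2e^(-4t)cos(5t)

Coefficient matrix A = [[21, -10], [65, -29]].
Characteristic polynomial det(A - λI) = λ^2 + 8λ + 41 = 0.
Eigenvalues λ = -4 ± 5i (complex conjugate pair).
For λ=-4+5i: an eigenvector is (-1,-3) - i(1,2) = (-1 - i, -3 - 2i).
A real fundamental pair from Re and Im of e^((-4+5i)t)v: X_1 = e^(-4t)(cos(5t)·(-1,-3) + sin(5t)·(1,2)), X_2 = e^(-4t)(sin(5t)·(-1,-3) - cos(5t)·(1,2)).
General solution: K_1X_1 + K_2X_2.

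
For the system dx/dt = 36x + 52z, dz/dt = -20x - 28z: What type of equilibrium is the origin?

unstable spiral

A = [[36,52],[-20,-28]]; det(A-λI) = λ^2 - 8λ + 32.
λ = 4 ± 4i: positive real part.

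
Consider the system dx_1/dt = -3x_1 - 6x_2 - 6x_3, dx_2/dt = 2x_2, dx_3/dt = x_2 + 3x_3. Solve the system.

Coefficient matrix A = [[-3, -6, -6], [0, 2, 0], [0, 1, 3]].
det(A - λI) = 0 gives eigenvalues λ = -3, 2, 3.
For λ=-3: eigenvector (1,0,0).
For λ=2: eigenvector (0,1,-1).
For λ=3: eigenvector (-1,0,1).
General solution: C_1e^(-3t)(1,0,0) + C_2e^(2t)(0,1,-1) + C_3e^(3t)(-1,0,1).

x_1(t) = C_1e^(-3t) - C_3e^(3t), x_2(t) = C_2e^(2t), x_3(t) = -C_2e^(2t) + C_3e^(3t)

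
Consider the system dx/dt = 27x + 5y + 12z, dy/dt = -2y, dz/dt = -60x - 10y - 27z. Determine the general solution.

Coefficient matrix A = [[27, 5, 12], [0, -2, 0], [-60, -10, -27]].
det(A - λI) = 0 gives eigenvalues λ = 3, -3, -2.
For λ=3: eigenvector (1,0,-2).
For λ=-3: eigenvector (-2,0,5).
For λ=-2: eigenvector (-1,1,2).
General solution: K_1e^(3t)(1,0,-2) + K_2e^(-3t)(-2,0,5) + K_3e^(-2t)(-1,1,2).

x(t) = K_1e^(3t) - 2K_2e^(-3t) - K_3e^(-2t), y(t) = K_3e^(-2t), z(t) = -2K_1e^(3t) + 5K_2e^(-3t) + 2K_3e^(-2t)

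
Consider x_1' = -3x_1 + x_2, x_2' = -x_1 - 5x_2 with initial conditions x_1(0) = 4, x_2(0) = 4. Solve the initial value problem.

x_1(t) = 8te^(-4t) + 4e^(-4t), x_2(t) = -8te^(-4t) + 4e^(-4t)

Coefficient matrix A = [[-3, 1], [-1, -5]].
Characteristic polynomial det(A - λI) = λ^2 + 8λ + 16 = 0.
Single eigenvalue λ = -4 with algebraic multiplicity 2.
Eigenvector v = (1,-1); generalized eigenvector w with (A-λI)w=v is (2,-1).
General solution: e^(-4t)[C_1·v + C_2·(t·v + w)].
Applying x_1(0)=4, x_2(0)=4 gives C_1=-12, C_2=8.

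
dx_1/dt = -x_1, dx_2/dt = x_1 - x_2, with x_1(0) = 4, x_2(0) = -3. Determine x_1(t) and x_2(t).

x_1(t) = 4e^(-t), x_2(t) = 4te^(-t) - 3e^(-t)

Coefficient matrix A = [[-1, 0], [1, -1]].
Characteristic polynomial det(A - λI) = λ^2 + 2λ + 1 = 0.
Single eigenvalue λ = -1 with algebraic multiplicity 2.
Eigenvector v = (0,1); generalized eigenvector w with (A-λI)w=v is (1,3).
General solution: e^(-t)[c_1·v + c_2·(t·v + w)].
Applying x_1(0)=4, x_2(0)=-3 gives c_1=-15, c_2=4.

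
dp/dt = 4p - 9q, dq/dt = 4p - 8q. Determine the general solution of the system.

p(t) = -3c_1e^(-2t) - 3c_2te^(-2t) + c_2e^(-2t), q(t) = -2c_1e^(-2t) - 2c_2te^(-2t) + c_2e^(-2t)

Coefficient matrix A = [[4, -9], [4, -8]].
Characteristic polynomial det(A - λI) = λ^2 + 4λ + 4 = 0.
Single eigenvalue λ = -2 with algebraic multiplicity 2.
Eigenvector v = (-3,-2); generalized eigenvector w with (A-λI)w=v is (1,1).
General solution: e^(-2t)[c_1·v + c_2·(t·v + w)].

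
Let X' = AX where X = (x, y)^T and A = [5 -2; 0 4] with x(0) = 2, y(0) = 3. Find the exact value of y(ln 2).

A = [[5,-2],[0,4]]; eigenvalues λ = 5, 4.
Eigenvectors: (-1,0) for λ=5, (2,1) for λ=4.
From the initial condition, c_1 = 4, c_2 = 3.
y(ln 2) = (4)(2^5)(0) + (3)(2^4)(1) = 48.

48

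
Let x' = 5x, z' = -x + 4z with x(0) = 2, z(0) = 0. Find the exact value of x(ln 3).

486

A = [[5,0],[-1,4]]; eigenvalues λ = 4, 5.
Eigenvectors: (0,1) for λ=4, (1,-1) for λ=5.
From the initial condition, c_1 = 2, c_2 = 2.
x(ln 3) = (2)(3^4)(0) + (2)(3^5)(1) = 486.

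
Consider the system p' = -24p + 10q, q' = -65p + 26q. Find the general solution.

p(t) = K_1e^(t)sin(5t) + K_1e^(t)cos(5t) + K_2e^(t)sin(5t) - K_2e^(t)cos(5t), q(t) = 2K_1e^(t)sin(5t) + 3K_1e^(t)cos(5t) + 3K_2e^(t)sin(5t) - 2K_2e^(t)cos(5t)

Coefficient matrix A = [[-24, 10], [-65, 26]].
Characteristic polynomial det(A - λI) = λ^2 - 2λ + 26 = 0.
Eigenvalues λ = 1 ± 5i (complex conjugate pair).
For λ=1+5i: an eigenvector is (1,3) - i(1,2) = (1 - i, 3 - 2i).
A real fundamental pair from Re and Im of e^((1+5i)t)v: X_1 = e^(t)(cos(5t)·(1,3) + sin(5t)·(1,2)), X_2 = e^(t)(sin(5t)·(1,3) - cos(5t)·(1,2)).
General solution: K_1X_1 + K_2X_2.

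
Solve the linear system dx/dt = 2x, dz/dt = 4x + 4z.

x(t) = C_1e^(2t), z(t) = -2C_1e^(2t) + C_2e^(4t)

Coefficient matrix A = [[2, 0], [4, 4]].
Characteristic polynomial det(A - λI) = λ^2 - 6λ + 8 = 0.
Eigenvalues λ = 2, 4.
For λ=2: (A-λI) row 2 is [4, 2], so an eigenvector is (1, -2).
For λ=4: (A-λI) row 1 is [-2, 0], so an eigenvector is (0, 1).
General solution: C_1e^(2t)(1,-2) + C_2e^(4t)(0,1).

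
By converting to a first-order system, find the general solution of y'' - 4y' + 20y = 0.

Let x_1 = y, x_2 = y'. Then x_1' = x_2 and x_2' = -20x_1 + 4x_2.
A = [[0,1],[-20,4]]; det(A-λI) = λ^2 - 4λ + 20.
Eigenvalues λ = 2 ± 4i.

y(t) = C_1e^(2t)cos(4t) + C_2e^(2t)sin(4t)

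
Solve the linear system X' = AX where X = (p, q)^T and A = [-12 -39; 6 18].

Coefficient matrix A = [[-12, -39], [6, 18]].
Characteristic polynomial det(A - λI) = λ^2 - 6λ + 18 = 0.
Eigenvalues λ = 3 ± 3i (complex conjugate pair).
For λ=3+3i: an eigenvector is (2,-1) - i(3,-1) = (2 - 3i, -1 + i).
A real fundamental pair from Re and Im of e^((3+3i)t)v: X_1 = e^(3t)(cos(3t)·(2,-1) + sin(3t)·(3,-1)), X_2 = e^(3t)(sin(3t)·(2,-1) - cos(3t)·(3,-1)).
General solution: c_1X_1 + c_2X_2.

p(t) = 3c_1e^(3t)sin(3t) + 2c_1e^(3t)cos(3t) + 2c_2e^(3t)sin(3t) - 3c_2e^(3t)cos(3t), q(t) = -c_1e^(3t)sin(3t) - c_1e^(3t)cos(3t) - c_2e^(3t)sin(3t) + c_2e^(3t)cos(3t)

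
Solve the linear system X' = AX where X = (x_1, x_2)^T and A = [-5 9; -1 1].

x_1(t) = -3C_1e^(-2t) - 3C_2te^(-2t) + C_2e^(-2t), x_2(t) = -C_1e^(-2t) - C_2te^(-2t)

Coefficient matrix A = [[-5, 9], [-1, 1]].
Characteristic polynomial det(A - λI) = λ^2 + 4λ + 4 = 0.
Single eigenvalue λ = -2 with algebraic multiplicity 2.
Eigenvector v = (-3,-1); generalized eigenvector w with (A-λI)w=v is (1,0).
General solution: e^(-2t)[C_1·v + C_2·(t·v + w)].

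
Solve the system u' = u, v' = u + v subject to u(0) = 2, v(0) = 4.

u(t) = 2e^(t), v(t) = 2te^(t) + 4e^(t)

Coefficient matrix A = [[1, 0], [1, 1]].
Characteristic polynomial det(A - λI) = λ^2 - 2λ + 1 = 0.
Single eigenvalue λ = 1 with algebraic multiplicity 2.
Eigenvector v = (0,-1); generalized eigenvector w with (A-λI)w=v is (-1,2).
General solution: e^(t)[c_1·v + c_2·(t·v + w)].
Applying u(0)=2, v(0)=4 gives c_1=-8, c_2=-2.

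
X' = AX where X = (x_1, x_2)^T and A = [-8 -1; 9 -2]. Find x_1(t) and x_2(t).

Coefficient matrix A = [[-8, -1], [9, -2]].
Characteristic polynomial det(A - λI) = λ^2 + 10λ + 25 = 0.
Single eigenvalue λ = -5 with algebraic multiplicity 2.
Eigenvector v = (-1,3); generalized eigenvector w with (A-λI)w=v is (1,-2).
General solution: e^(-5t)[K_1·v + K_2·(t·v + w)].

x_1(t) = -K_1e^(-5t) - K_2te^(-5t) + K_2e^(-5t), x_2(t) = 3K_1e^(-5t) + 3K_2te^(-5t) - 2K_2e^(-5t)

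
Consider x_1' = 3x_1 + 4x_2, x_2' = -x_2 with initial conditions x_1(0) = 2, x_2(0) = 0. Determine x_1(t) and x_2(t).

x_1(t) = 2e^(3t), x_2(t) = 0

Coefficient matrix A = [[3, 4], [0, -1]].
Characteristic polynomial det(A - λI) = λ^2 - 2λ - 3 = 0.
Eigenvalues λ = 3, -1.
For λ=3: (A-λI) row 1 is [0, 4], so an eigenvector is (-1, 0).
For λ=-1: (A-λI) row 1 is [4, 4], so an eigenvector is (-1, 1).
General solution: K_1e^(3t)(-1,0) + K_2e^(-t)(-1,1).
Applying x_1(0)=2, x_2(0)=0 gives K_1=-2, K_2=0.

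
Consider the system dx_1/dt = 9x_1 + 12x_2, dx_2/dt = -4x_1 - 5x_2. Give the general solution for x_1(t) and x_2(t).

Coefficient matrix A = [[9, 12], [-4, -5]].
Characteristic polynomial det(A - λI) = λ^2 - 4λ + 3 = 0.
Eigenvalues λ = 3, 1.
For λ=3: (A-λI) row 1 is [6, 12], so an eigenvector is (-2, 1).
For λ=1: (A-λI) row 1 is [8, 12], so an eigenvector is (-3, 2).
General solution: K_1e^(3t)(-2,1) + K_2e^(t)(-3,2).

x_1(t) = -2K_1e^(3t) - 3K_2e^(t), x_2(t) = K_1e^(3t) + 2K_2e^(t)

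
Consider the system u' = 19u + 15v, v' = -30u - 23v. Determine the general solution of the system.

u(t) = -2C_1e^(-2t)sin(3t) - C_1e^(-2t)cos(3t) - C_2e^(-2t)sin(3t) + 2C_2e^(-2t)cos(3t), v(t) = 3C_1e^(-2t)sin(3t) + C_1e^(-2t)cos(3t) + C_2e^(-2t)sin(3t) - 3C_2e^(-2t)cos(3t)

Coefficient matrix A = [[19, 15], [-30, -23]].
Characteristic polynomial det(A - λI) = λ^2 + 4λ + 13 = 0.
Eigenvalues λ = -2 ± 3i (complex conjugate pair).
For λ=-2+3i: an eigenvector is (-1,1) - i(-2,3) = (-1 + 2i, 1 - 3i).
A real fundamental pair from Re and Im of e^((-2+3i)t)v: X_1 = e^(-2t)(cos(3t)·(-1,1) + sin(3t)·(-2,3)), X_2 = e^(-2t)(sin(3t)·(-1,1) - cos(3t)·(-2,3)).
General solution: C_1X_1 + C_2X_2.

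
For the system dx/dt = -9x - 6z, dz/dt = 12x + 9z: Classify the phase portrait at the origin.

A = [[-9,-6],[12,9]]; det(A-λI) = λ^2 - 9.
λ = -3, 3: opposite signs.

saddle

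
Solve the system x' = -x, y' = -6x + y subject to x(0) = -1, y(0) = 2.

Coefficient matrix A = [[-1, 0], [-6, 1]].
Characteristic polynomial det(A - λI) = λ^2 - 1 = 0.
Eigenvalues λ = 1, -1.
For λ=1: (A-λI) row 1 is [-2, 0], so an eigenvector is (0, -1).
For λ=-1: (A-λI) row 2 is [-6, 2], so an eigenvector is (-1, -3).
General solution: C_1e^(t)(0,-1) + C_2e^(-t)(-1,-3).
Applying x(0)=-1, y(0)=2 gives C_1=-5, C_2=1.

x(t) = -e^(-t), y(t) = 5e^(t) - 3e^(-t)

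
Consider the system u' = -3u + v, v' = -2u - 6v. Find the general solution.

Coefficient matrix A = [[-3, 1], [-2, -6]].
Characteristic polynomial det(A - λI) = λ^2 + 9λ + 20 = 0.
Eigenvalues λ = -4, -5.
For λ=-4: (A-λI) row 1 is [1, 1], so an eigenvector is (-1, 1).
For λ=-5: (A-λI) row 1 is [2, 1], so an eigenvector is (1, -2).
General solution: c_1e^(-4t)(-1,1) + c_2e^(-5t)(1,-2).

u(t) = -c_1e^(-4t) + c_2e^(-5t), v(t) = c_1e^(-4t) - 2c_2e^(-5t)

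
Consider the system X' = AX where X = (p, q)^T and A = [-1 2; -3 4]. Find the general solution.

Coefficient matrix A = [[-1, 2], [-3, 4]].
Characteristic polynomial det(A - λI) = λ^2 - 3λ + 2 = 0.
Eigenvalues λ = 1, 2.
For λ=1: (A-λI) row 1 is [-2, 2], so an eigenvector is (1, 1).
For λ=2: (A-λI) row 1 is [-3, 2], so an eigenvector is (2, 3).
General solution: K_1e^(t)(1,1) + K_2e^(2t)(2,3).

p(t) = K_1e^(t) + 2K_2e^(2t), q(t) = K_1e^(t) + 3K_2e^(2t)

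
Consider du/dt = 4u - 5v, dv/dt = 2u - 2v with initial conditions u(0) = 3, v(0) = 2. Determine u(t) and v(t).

u(t) = -e^(t)sin(t) + 3e^(t)cos(t), v(t) = 2e^(t)cos(t)

Coefficient matrix A = [[4, -5], [2, -2]].
Characteristic polynomial det(A - λI) = λ^2 - 2λ + 2 = 0.
Eigenvalues λ = 1 ± i (complex conjugate pair).
For λ=1+i: an eigenvector is (2,1) - i(1,1) = (2 - i, 1 - i).
A real fundamental pair from Re and Im of e^((1+i)t)v: X_1 = e^(t)(cos(t)·(2,1) + sin(t)·(1,1)), X_2 = e^(t)(sin(t)·(2,1) - cos(t)·(1,1)).
General solution: C_1X_1 + C_2X_2.
Applying u(0)=3, v(0)=2 gives C_1=1, C_2=-1.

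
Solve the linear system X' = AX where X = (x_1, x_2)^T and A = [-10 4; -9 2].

Coefficient matrix A = [[-10, 4], [-9, 2]].
Characteristic polynomial det(A - λI) = λ^2 + 8λ + 16 = 0.
Single eigenvalue λ = -4 with algebraic multiplicity 2.
Eigenvector v = (2,3); generalized eigenvector w with (A-λI)w=v is (-1,-1).
General solution: e^(-4t)[K_1·v + K_2·(t·v + w)].

x_1(t) = 2K_1e^(-4t) + 2K_2te^(-4t) - K_2e^(-4t), x_2(t) = 3K_1e^(-4t) + 3K_2te^(-4t) - K_2e^(-4t)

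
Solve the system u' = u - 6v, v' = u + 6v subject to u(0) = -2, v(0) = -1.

u(t) = 10e^(4t) - 12e^(3t), v(t) = -5e^(4t) + 4e^(3t)

Coefficient matrix A = [[1, -6], [1, 6]].
Characteristic polynomial det(A - λI) = λ^2 - 7λ + 12 = 0.
Eigenvalues λ = 4, 3.
For λ=4: (A-λI) row 1 is [-3, -6], so an eigenvector is (-2, 1).
For λ=3: (A-λI) row 1 is [-2, -6], so an eigenvector is (-3, 1).
General solution: C_1e^(4t)(-2,1) + C_2e^(3t)(-3,1).
Applying u(0)=-2, v(0)=-1 gives C_1=-5, C_2=4.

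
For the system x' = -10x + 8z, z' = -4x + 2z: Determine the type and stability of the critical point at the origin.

stable node

A = [[-10,8],[-4,2]]; det(A-λI) = λ^2 + 8λ + 12.
λ = -6, -2: both negative.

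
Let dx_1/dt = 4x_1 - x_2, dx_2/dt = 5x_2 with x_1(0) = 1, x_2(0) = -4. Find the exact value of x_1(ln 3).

A = [[4,-1],[0,5]]; eigenvalues λ = 4, 5.
Eigenvectors: (-1,0) for λ=4, (-1,1) for λ=5.
From the initial condition, c_1 = 3, c_2 = -4.
x_1(ln 3) = (3)(3^4)(-1) + (-4)(3^5)(-1) = 729.

729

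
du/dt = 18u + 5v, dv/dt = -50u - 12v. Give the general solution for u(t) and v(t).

u(t) = c_1e^(3t)cos(5t) + c_2e^(3t)sin(5t), v(t) = -c_1e^(3t)sin(5t) - 3c_1e^(3t)cos(5t) - 3c_2e^(3t)sin(5t) + c_2e^(3t)cos(5t)

Coefficient matrix A = [[18, 5], [-50, -12]].
Characteristic polynomial det(A - λI) = λ^2 - 6λ + 34 = 0.
Eigenvalues λ = 3 ± 5i (complex conjugate pair).
For λ=3+5i: an eigenvector is (1,-3) - i(0,-1) = (1, -3 + i).
A real fundamental pair from Re and Im of e^((3+5i)t)v: X_1 = e^(3t)(cos(5t)·(1,-3) + sin(5t)·(0,-1)), X_2 = e^(3t)(sin(5t)·(1,-3) - cos(5t)·(0,-1)).
General solution: c_1X_1 + c_2X_2.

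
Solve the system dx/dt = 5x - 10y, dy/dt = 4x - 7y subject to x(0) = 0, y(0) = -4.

Coefficient matrix A = [[5, -10], [4, -7]].
Characteristic polynomial det(A - λI) = λ^2 + 2λ + 5 = 0.
Eigenvalues λ = -1 ± 2i (complex conjugate pair).
For λ=-1+2i: an eigenvector is (-1,-1) - i(2,1) = (-1 - 2i, -1 - i).
A real fundamental pair from Re and Im of e^((-1+2i)t)v: X_1 = e^(-t)(cos(2t)·(-1,-1) + sin(2t)·(2,1)), X_2 = e^(-t)(sin(2t)·(-1,-1) - cos(2t)·(2,1)).
General solution: K_1X_1 + K_2X_2.
Applying x(0)=0, y(0)=-4 gives K_1=8, K_2=-4.

x(t) = 20e^(-t)sin(2t), y(t) = 12e^(-t)sin(2t) - 4e^(-t)cos(2t)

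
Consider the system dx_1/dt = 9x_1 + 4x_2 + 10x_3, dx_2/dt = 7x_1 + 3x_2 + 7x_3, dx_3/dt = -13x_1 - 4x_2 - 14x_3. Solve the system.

Coefficient matrix A = [[9, 4, 10], [7, 3, 7], [-13, -4, -14]].
det(A - λI) = 0 gives eigenvalues λ = 3, -4, -1.
For λ=3: eigenvector (1,1,-1).
For λ=-4: eigenvector (-2,-1,3).
For λ=-1: eigenvector (-1,0,1).
General solution: C_1e^(3t)(1,1,-1) + C_2e^(-4t)(-2,-1,3) + C_3e^(-t)(-1,0,1).

x_1(t) = C_1e^(3t) - 2C_2e^(-4t) - C_3e^(-t), x_2(t) = C_1e^(3t) - C_2e^(-4t), x_3(t) = -C_1e^(3t) + 3C_2e^(-4t) + C_3e^(-t)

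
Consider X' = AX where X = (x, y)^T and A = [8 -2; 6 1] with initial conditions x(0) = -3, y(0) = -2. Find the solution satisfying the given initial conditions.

x(t) = -8e^(5t) + 5e^(4t), y(t) = -12e^(5t) + 10e^(4t)

Coefficient matrix A = [[8, -2], [6, 1]].
Characteristic polynomial det(A - λI) = λ^2 - 9λ + 20 = 0.
Eigenvalues λ = 5, 4.
For λ=5: (A-λI) row 1 is [3, -2], so an eigenvector is (2, 3).
For λ=4: (A-λI) row 1 is [4, -2], so an eigenvector is (-1, -2).
General solution: c_1e^(5t)(2,3) + c_2e^(4t)(-1,-2).
Applying x(0)=-3, y(0)=-2 gives c_1=-4, c_2=-5.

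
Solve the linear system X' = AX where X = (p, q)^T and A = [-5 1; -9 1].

p(t) = c_1e^(-2t) + c_2te^(-2t), q(t) = 3c_1e^(-2t) + 3c_2te^(-2t) + c_2e^(-2t)

Coefficient matrix A = [[-5, 1], [-9, 1]].
Characteristic polynomial det(A - λI) = λ^2 + 4λ + 4 = 0.
Single eigenvalue λ = -2 with algebraic multiplicity 2.
Eigenvector v = (1,3); generalized eigenvector w with (A-λI)w=v is (0,1).
General solution: e^(-2t)[c_1·v + c_2·(t·v + w)].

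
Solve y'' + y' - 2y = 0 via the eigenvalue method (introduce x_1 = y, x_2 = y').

Let x_1 = y, x_2 = y'. Then x_1' = x_2 and x_2' = 2x_1 - x_2.
A = [[0,1],[2,-1]]; det(A-λI) = λ^2 + λ - 2.
Eigenvalues λ = 1, -2 with eigenvectors (1,1), (1,-2).

y(t) = K_1e^(t) + K_2e^(-2t)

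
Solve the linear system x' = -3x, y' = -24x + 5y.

x(t) = -K_2e^(-3t), y(t) = K_1e^(5t) - 3K_2e^(-3t)

Coefficient matrix A = [[-3, 0], [-24, 5]].
Characteristic polynomial det(A - λI) = λ^2 - 2λ - 15 = 0.
Eigenvalues λ = 5, -3.
For λ=5: (A-λI) row 1 is [-8, 0], so an eigenvector is (0, 1).
For λ=-3: (A-λI) row 2 is [-24, 8], so an eigenvector is (-1, -3).
General solution: K_1e^(5t)(0,1) + K_2e^(-3t)(-1,-3).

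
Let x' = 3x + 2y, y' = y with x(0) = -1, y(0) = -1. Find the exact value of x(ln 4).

-124

A = [[3,2],[0,1]]; eigenvalues λ = 1, 3.
Eigenvectors: (1,-1) for λ=1, (1,0) for λ=3.
From the initial condition, c_1 = 1, c_2 = -2.
x(ln 4) = (1)(4^1)(1) + (-2)(4^3)(1) = -124.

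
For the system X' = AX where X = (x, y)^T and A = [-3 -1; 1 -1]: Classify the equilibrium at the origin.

A = [[-3,-1],[1,-1]]; det(A-λI) = λ^2 + 4λ + 4.
repeated λ = -2 with a single eigenvector.

stable improper node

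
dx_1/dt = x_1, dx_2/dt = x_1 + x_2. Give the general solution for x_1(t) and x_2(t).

Coefficient matrix A = [[1, 0], [1, 1]].
Characteristic polynomial det(A - λI) = λ^2 - 2λ + 1 = 0.
Single eigenvalue λ = 1 with algebraic multiplicity 2.
Eigenvector v = (0,-1); generalized eigenvector w with (A-λI)w=v is (-1,2).
General solution: e^(t)[c_1·v + c_2·(t·v + w)].

x_1(t) = -c_2e^(t), x_2(t) = -c_1e^(t) - c_2te^(t) + 2c_2e^(t)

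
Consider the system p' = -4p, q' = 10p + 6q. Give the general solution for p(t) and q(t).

p(t) = -K_1e^(-4t), q(t) = K_1e^(-4t) - K_2e^(6t)

Coefficient matrix A = [[-4, 0], [10, 6]].
Characteristic polynomial det(A - λI) = λ^2 - 2λ - 24 = 0.
Eigenvalues λ = -4, 6.
For λ=-4: (A-λI) row 2 is [10, 10], so an eigenvector is (-1, 1).
For λ=6: (A-λI) row 1 is [-10, 0], so an eigenvector is (0, -1).
General solution: K_1e^(-4t)(-1,1) + K_2e^(6t)(0,-1).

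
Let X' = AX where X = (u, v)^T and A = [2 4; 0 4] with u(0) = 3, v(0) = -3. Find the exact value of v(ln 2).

-48

A = [[2,4],[0,4]]; eigenvalues λ = 4, 2.
Eigenvectors: (2,1) for λ=4, (1,0) for λ=2.
From the initial condition, c_1 = -3, c_2 = 9.
v(ln 2) = (-3)(2^4)(1) + (9)(2^2)(0) = -48.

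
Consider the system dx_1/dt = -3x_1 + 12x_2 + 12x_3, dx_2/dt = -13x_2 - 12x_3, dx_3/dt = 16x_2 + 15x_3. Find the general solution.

Coefficient matrix A = [[-3, 12, 12], [0, -13, -12], [0, 16, 15]].
det(A - λI) = 0 gives eigenvalues λ = -3, 3, -1.
For λ=-3: eigenvector (1,0,0).
For λ=3: eigenvector (2,-3,4).
For λ=-1: eigenvector (0,-1,1).
General solution: C_1e^(-3t)(1,0,0) + C_2e^(3t)(2,-3,4) + C_3e^(-t)(0,-1,1).

x_1(t) = C_1e^(-3t) + 2C_2e^(3t), x_2(t) = -3C_2e^(3t) - C_3e^(-t), x_3(t) = 4C_2e^(3t) + C_3e^(-t)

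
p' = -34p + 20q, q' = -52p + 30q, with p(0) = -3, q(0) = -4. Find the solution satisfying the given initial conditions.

p(t) = 4e^(-2t)sin(4t) - 3e^(-2t)cos(4t), q(t) = 7e^(-2t)sin(4t) - 4e^(-2t)cos(4t)

Coefficient matrix A = [[-34, 20], [-52, 30]].
Characteristic polynomial det(A - λI) = λ^2 + 4λ + 20 = 0.
Eigenvalues λ = -2 ± 4i (complex conjugate pair).
For λ=-2+4i: an eigenvector is (-1,-2) - i(-2,-3) = (-1 + 2i, -2 + 3i).
A real fundamental pair from Re and Im of e^((-2+4i)t)v: X_1 = e^(-2t)(cos(4t)·(-1,-2) + sin(4t)·(-2,-3)), X_2 = e^(-2t)(sin(4t)·(-1,-2) - cos(4t)·(-2,-3)).
General solution: c_1X_1 + c_2X_2.
Applying p(0)=-3, q(0)=-4 gives c_1=-1, c_2=-2.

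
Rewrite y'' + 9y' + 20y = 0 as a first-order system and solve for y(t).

y(t) = c_1e^(-5t) + c_2e^(-4t)

Let x_1 = y, x_2 = y'. Then x_1' = x_2 and x_2' = -20x_1 - 9x_2.
A = [[0,1],[-20,-9]]; det(A-λI) = λ^2 + 9λ + 20.
Eigenvalues λ = -5, -4 with eigenvectors (1,-5), (1,-4).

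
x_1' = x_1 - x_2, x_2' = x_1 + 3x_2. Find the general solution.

Coefficient matrix A = [[1, -1], [1, 3]].
Characteristic polynomial det(A - λI) = λ^2 - 4λ + 4 = 0.
Single eigenvalue λ = 2 with algebraic multiplicity 2.
Eigenvector v = (-1,1); generalized eigenvector w with (A-λI)w=v is (3,-2).
General solution: e^(2t)[K_1·v + K_2·(t·v + w)].

x_1(t) = -K_1e^(2t) - K_2te^(2t) + 3K_2e^(2t), x_2(t) = K_1e^(2t) + K_2te^(2t) - 2K_2e^(2t)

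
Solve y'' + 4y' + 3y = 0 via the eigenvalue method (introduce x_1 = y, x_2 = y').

y(t) = c_1e^(-t) + c_2e^(-3t)

Let x_1 = y, x_2 = y'. Then x_1' = x_2 and x_2' = -3x_1 - 4x_2.
A = [[0,1],[-3,-4]]; det(A-λI) = λ^2 + 4λ + 3.
Eigenvalues λ = -1, -3 with eigenvectors (1,-1), (1,-3).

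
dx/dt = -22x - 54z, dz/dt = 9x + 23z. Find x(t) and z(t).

Coefficient matrix A = [[-22, -54], [9, 23]].
Characteristic polynomial det(A - λI) = λ^2 - λ - 20 = 0.
Eigenvalues λ = -4, 5.
For λ=-4: (A-λI) row 1 is [-18, -54], so an eigenvector is (-3, 1).
For λ=5: (A-λI) row 1 is [-27, -54], so an eigenvector is (-2, 1).
General solution: C_1e^(-4t)(-3,1) + C_2e^(5t)(-2,1).

x(t) = -3C_1e^(-4t) - 2C_2e^(5t), z(t) = C_1e^(-4t) + C_2e^(5t)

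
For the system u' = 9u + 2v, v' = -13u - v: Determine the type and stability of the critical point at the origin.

A = [[9,2],[-13,-1]]; det(A-λI) = λ^2 - 8λ + 17.
λ = 4 ± i: positive real part.

unstable spiral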